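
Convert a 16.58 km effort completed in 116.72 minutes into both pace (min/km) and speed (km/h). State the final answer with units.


Pace = time / distance = 116.72 min / 16.58 km = 7.0398 min/km
Speed = distance / time_in_hours = 16.58 / 1.9453 hr
Speed = 8.523 km/h

7.0398 min/km, 8.523 km/h


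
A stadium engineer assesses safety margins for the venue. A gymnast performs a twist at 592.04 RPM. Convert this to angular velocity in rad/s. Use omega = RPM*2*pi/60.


omega = RPM * 2 * pi / 60
omega = 592.04 * 2 * 3.14159 / 60
omega = 3719.897 / 60 = 61.9983 rad/s

61.9983 rad/s


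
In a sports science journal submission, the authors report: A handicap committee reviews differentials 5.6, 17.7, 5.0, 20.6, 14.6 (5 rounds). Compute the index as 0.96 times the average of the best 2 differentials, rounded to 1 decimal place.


All differentials: 5.6, 17.7, 5.0, 20.6, 14.6
Sorted: 5.0, 5.6, 14.6, 17.7, 20.6
Best 2: 5.0, 5.6
Average of best = 10.6 / 2 = 5.3
Raw index = 5.3 * 0.96 = 5.088
Handicap index = round(5.088, 1) = 5.1

5.1


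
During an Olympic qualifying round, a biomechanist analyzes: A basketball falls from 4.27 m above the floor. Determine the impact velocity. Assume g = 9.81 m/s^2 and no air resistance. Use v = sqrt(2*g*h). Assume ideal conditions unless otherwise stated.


v = sqrt(2 * g * h)
v = sqrt(2 * 9.81 * 4.27)
v = sqrt(83.7774) = 9.153 m/s

9.153 m/s


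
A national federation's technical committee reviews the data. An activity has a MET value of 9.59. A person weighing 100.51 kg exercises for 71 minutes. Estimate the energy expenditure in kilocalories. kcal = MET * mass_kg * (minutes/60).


kcal = MET * mass * time_hr
Convert time: 71 min = 1.1833 hr
kcal = 9.59 * 100.51 * 1.1833
kcal = 1140.6042 kcal

1140.6042 kcal


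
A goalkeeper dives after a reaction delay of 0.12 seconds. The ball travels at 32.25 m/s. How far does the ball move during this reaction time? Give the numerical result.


d = v * t
d = 32.25 * 0.12
d = 3.87 m

3.87 m


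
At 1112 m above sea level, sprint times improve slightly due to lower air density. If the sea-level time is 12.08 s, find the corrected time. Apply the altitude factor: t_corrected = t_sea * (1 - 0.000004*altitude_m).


Correction factor = 1 - 0.000004 * 1112 = 0.995552
t_corrected = t_sea * factor = 12.08 * 0.995552
t_corrected = 12.0263 s

12.0263 s


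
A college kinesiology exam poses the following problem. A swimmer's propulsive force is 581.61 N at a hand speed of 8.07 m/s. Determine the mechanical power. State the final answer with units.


P = F * v
P = 581.61 * 8.07
P = 4693.5927 W

4693.5927 W


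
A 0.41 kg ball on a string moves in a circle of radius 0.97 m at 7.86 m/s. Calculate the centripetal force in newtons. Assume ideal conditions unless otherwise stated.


Fc = m * v^2 / r
v^2 = 7.86^2 = 61.7796
Fc = 0.41 * 61.7796 / 0.97
Fc = 25.3296 / 0.97 = 26.113 N

26.113 N


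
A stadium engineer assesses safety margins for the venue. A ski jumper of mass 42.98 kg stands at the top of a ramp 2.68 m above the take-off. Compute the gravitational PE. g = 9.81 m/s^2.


PE = m * g * h
PE = 42.98 * 9.81 * 2.68
PE = 421.6338 * 2.68 = 1129.9786 J

1129.9786 J


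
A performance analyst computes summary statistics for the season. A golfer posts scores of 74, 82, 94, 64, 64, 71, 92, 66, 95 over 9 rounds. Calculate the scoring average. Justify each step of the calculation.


Average = sum / n
Sum = 702
Average = 702 / 9 = 78

78


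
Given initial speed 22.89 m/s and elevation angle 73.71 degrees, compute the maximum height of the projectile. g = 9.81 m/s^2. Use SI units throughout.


H = (v*sin(theta))^2 / (2*g)
vy = v*sin(theta) = 22.89 * sin(73.71 deg) = 21.9711 m/s
H = vy^2 / (2*g) = 482.7277 / (2*9.81)
H = 482.7277 / 19.62 = 24.6039 m

24.6039 m


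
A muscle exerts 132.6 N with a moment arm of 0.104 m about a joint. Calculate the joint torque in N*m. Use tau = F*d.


tau = F * d
tau = 132.6 * 0.104
tau = 13.7904 N*m

13.7904 N*m


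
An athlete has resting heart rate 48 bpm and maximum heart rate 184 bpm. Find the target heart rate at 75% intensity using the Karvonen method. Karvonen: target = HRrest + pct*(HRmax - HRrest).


Target = HRrest + pct*(HRmax - HRrest)
Heart rate reserve = HRmax - HRrest = 184 - 48 = 136 bpm
Fraction = 75% = 0.75
Target = 48 + 0.75 * 136
Target = 48 + 102 = 150 bpm

150 bpm


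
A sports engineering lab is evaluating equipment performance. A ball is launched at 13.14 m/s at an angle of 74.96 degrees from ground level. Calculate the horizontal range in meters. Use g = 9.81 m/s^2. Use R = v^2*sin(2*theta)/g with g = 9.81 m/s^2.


R = v^2 * sin(2*theta) / g
Convert angle to radians: theta = 74.96 deg = 1.3083 rad
sin(2*theta) = sin(2.6166) = 0.5012
R = 13.14^2 * 0.5012 / 9.81
R = 172.6596 * 0.5012 / 9.81 = 8.8215 m

8.8215 m


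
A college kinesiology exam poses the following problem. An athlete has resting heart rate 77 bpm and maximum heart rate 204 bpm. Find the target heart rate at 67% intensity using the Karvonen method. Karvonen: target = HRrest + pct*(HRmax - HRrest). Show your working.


Target = HRrest + pct*(HRmax - HRrest)
Heart rate reserve = HRmax - HRrest = 204 - 77 = 127 bpm
Fraction = 67% = 0.67
Target = 77 + 0.67 * 127
Target = 77 + 85.09 = 162.09 bpm

162.09 bpm


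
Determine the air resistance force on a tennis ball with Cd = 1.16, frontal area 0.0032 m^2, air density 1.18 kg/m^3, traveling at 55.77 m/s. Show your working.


Fd = 0.5 * Cd * rho * A * v^2
Fd = 0.5 * 1.16 * 1.18 * 0.0032 * 55.77^2
v^2 = 3110.2929
Fd = 0.5 * 1.16 * 1.18 * 0.0032 * 3110.2929 = 6.8118 N

6.8118 N


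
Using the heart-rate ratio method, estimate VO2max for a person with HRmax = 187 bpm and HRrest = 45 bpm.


VO2max = 15.3 * HRmax / HRrest
VO2max = 15.3 * 187 / 45
VO2max = 2861.1 / 45 = 63.58 mL/kg/min

63.58 mL/kg/min


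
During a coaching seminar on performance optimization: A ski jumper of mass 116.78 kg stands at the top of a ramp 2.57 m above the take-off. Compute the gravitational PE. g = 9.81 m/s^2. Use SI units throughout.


PE = m * g * h
PE = 116.78 * 9.81 * 2.57
PE = 1145.6118 * 2.57 = 2944.2223 J

2944.2223 J


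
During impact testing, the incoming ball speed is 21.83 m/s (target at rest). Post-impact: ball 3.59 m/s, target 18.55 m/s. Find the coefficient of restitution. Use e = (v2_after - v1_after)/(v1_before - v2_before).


e = (v2_after - v1_after) / (v1_before - v2_before)
Numerator = 18.55 - 3.59 = 14.96
Denominator = 21.83 - 0 = 21.83
e = 14.96 / 21.83 = 0.6853

0.6853


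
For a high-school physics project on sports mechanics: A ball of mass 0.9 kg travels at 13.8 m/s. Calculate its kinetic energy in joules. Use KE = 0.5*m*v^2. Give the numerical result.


KE = 0.5 * m * v^2
KE = 0.5 * 0.9 * 13.8^2
KE = 0.5 * 0.9 * 190.44 = 85.698 J

85.698 J


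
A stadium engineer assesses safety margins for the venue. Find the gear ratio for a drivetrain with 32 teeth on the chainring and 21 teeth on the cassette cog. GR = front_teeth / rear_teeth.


GR = front_teeth / rear_teeth
GR = 32 / 21
GR = 1.5238

1.5238


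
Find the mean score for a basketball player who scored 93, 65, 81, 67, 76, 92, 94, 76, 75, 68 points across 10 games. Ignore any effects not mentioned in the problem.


Average = sum / n
Sum = 787
Average = 787 / 10 = 78.7

78.7


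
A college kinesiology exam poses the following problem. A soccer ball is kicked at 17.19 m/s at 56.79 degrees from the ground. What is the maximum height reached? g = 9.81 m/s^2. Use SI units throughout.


H = (v*sin(theta))^2 / (2*g)
vy = v*sin(theta) = 17.19 * sin(56.79 deg) = 14.3823 m/s
H = vy^2 / (2*g) = 206.8516 / (2*9.81)
H = 206.8516 / 19.62 = 10.5429 m

10.5429 m


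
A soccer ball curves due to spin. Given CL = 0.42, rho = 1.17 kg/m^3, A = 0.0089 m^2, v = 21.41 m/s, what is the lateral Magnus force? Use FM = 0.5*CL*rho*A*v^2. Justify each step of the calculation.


FM = 0.5 * CL * rho * A * v^2
FM = 0.5 * 0.42 * 1.17 * 0.0089 * 21.41^2
v^2 = 458.3881
FM = 0.5 * 0.42 * 1.17 * 0.0089 * 458.3881 = 1.0024 N

1.0024 N


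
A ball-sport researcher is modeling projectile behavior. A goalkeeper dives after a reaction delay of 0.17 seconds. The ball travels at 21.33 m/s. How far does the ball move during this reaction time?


d = v * t
d = 21.33 * 0.17
d = 3.6261 m

3.6261 m


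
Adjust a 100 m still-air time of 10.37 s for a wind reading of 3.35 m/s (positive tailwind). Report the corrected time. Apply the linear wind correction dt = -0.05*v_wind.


dt = -0.05 * v_wind = -0.05 * 3.35 = -0.1675 s
t_corrected = t_still + dt = 10.37 + (-0.1675)
t_corrected = 10.2025 s

10.2025 s


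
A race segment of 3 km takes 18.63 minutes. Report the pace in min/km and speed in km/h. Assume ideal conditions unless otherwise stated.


Pace = time / distance = 18.63 min / 3 km = 6.21 min/km
Speed = distance / time_in_hours = 3 / 0.3105 hr
Speed = 9.6618 km/h

6.21 min/km, 9.6618 km/h


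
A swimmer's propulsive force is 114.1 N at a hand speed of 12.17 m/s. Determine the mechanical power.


P = F * v
P = 114.1 * 12.17
P = 1388.597 W

1388.597 W


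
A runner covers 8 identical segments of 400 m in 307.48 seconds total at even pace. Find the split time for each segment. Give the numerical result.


Split time = total_time / n_laps = 307.48 / 8
Split time = 38.435 s per lap

38.435 s


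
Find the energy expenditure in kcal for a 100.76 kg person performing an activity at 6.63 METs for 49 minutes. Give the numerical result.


kcal = MET * mass * time_hr
Convert time: 49 min = 0.8167 hr
kcal = 6.63 * 100.76 * 0.8167
kcal = 545.565 kcal

545.565 kcal


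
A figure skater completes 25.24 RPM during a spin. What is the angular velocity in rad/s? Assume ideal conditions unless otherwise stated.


omega = RPM * 2 * pi / 60
omega = 25.24 * 2 * 3.14159 / 60
omega = 158.5876 / 60 = 2.6431 rad/s

2.6431 rad/s


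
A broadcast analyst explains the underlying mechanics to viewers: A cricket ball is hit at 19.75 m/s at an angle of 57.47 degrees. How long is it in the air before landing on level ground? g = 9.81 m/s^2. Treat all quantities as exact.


T = 2*v*sin(theta)/g
sin(theta) = sin(57.47 deg) = 0.8431
T = 2*19.75*0.8431 / 9.81
T = 33.3028 / 9.81 = 3.3948 s

3.3948 s


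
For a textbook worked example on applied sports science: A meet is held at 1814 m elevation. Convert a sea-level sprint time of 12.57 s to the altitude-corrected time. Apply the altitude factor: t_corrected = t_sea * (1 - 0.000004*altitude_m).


Correction factor = 1 - 0.000004 * 1814 = 0.992744
t_corrected = t_sea * factor = 12.57 * 0.992744
t_corrected = 12.4788 s

12.4788 s


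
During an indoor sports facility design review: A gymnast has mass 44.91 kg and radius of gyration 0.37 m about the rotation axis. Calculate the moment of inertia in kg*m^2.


I = m * k^2
I = 44.91 * 0.37^2
I = 44.91 * 0.1369 = 6.1482 kg*m^2

6.1482 kg*m^2


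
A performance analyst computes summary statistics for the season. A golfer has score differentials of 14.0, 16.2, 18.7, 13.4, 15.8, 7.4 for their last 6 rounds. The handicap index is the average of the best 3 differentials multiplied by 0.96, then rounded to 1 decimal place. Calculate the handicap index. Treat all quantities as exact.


All differentials: 14.0, 16.2, 18.7, 13.4, 15.8, 7.4
Sorted: 7.4, 13.4, 14.0, 15.8, 16.2, 18.7
Best 3: 7.4, 13.4, 14.0
Average of best = 34.8 / 3 = 11.6
Raw index = 11.6 * 0.96 = 11.136
Handicap index = round(11.136, 1) = 11.1

11.1


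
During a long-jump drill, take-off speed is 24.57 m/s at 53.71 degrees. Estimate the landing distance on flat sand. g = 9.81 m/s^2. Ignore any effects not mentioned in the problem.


R = v^2 * sin(2*theta) / g
Convert angle to radians: theta = 53.71 deg = 0.9374 rad
sin(2*theta) = sin(1.8748) = 0.9541
R = 24.57^2 * 0.9541 / 9.81
R = 603.6849 * 0.9541 / 9.81 = 58.7153 m

58.7153 m


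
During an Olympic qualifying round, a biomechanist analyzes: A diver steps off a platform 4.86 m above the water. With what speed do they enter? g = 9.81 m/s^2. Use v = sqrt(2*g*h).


v = sqrt(2 * g * h)
v = sqrt(2 * 9.81 * 4.86)
v = sqrt(95.3532) = 9.7649 m/s

9.7649 m/s


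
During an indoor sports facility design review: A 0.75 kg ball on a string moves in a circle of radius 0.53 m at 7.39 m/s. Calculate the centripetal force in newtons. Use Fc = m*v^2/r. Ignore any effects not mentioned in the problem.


Fc = m * v^2 / r
v^2 = 7.39^2 = 54.6121
Fc = 0.75 * 54.6121 / 0.53
Fc = 40.9591 / 0.53 = 77.2813 N

77.2813 N


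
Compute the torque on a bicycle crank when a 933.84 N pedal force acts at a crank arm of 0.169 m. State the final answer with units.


tau = F * d
tau = 933.84 * 0.169
tau = 157.819 N*m

157.819 N*m


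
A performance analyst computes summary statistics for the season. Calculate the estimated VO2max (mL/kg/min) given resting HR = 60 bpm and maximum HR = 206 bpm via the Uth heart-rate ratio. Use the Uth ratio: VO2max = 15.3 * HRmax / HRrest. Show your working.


VO2max = 15.3 * HRmax / HRrest
VO2max = 15.3 * 206 / 60
VO2max = 3151.8 / 60 = 52.53 mL/kg/min

52.53 mL/kg/min


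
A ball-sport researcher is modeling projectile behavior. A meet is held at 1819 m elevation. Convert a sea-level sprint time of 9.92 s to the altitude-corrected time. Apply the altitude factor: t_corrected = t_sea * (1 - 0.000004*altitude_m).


Correction factor = 1 - 0.000004 * 1819 = 0.992724
t_corrected = t_sea * factor = 9.92 * 0.992724
t_corrected = 9.8478 s

9.8478 s


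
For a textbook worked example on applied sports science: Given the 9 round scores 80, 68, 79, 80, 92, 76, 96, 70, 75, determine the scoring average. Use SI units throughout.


Average = sum / n
Sum = 716
Average = 716 / 9 = 79.5556

79.5556


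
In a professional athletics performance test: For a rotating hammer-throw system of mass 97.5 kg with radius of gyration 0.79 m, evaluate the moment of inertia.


I = m * k^2
I = 97.5 * 0.79^2
I = 97.5 * 0.6241 = 60.8498 kg*m^2

60.8498 kg*m^2


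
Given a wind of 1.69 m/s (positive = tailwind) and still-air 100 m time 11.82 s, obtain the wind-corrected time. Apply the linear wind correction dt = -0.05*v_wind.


dt = -0.05 * v_wind = -0.05 * 1.69 = -0.0845 s
t_corrected = t_still + dt = 11.82 + (-0.0845)
t_corrected = 11.7355 s

11.7355 s


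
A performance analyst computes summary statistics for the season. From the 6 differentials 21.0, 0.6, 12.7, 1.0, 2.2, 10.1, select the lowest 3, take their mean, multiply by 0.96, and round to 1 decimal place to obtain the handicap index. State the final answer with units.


All differentials: 21.0, 0.6, 12.7, 1.0, 2.2, 10.1
Sorted: 0.6, 1.0, 2.2, 10.1, 12.7, 21.0
Best 3: 0.6, 1.0, 2.2
Average of best = 3.8 / 3 = 1.2667
Raw index = 1.2667 * 0.96 = 1.216
Handicap index = round(1.216, 1) = 1.2

1.2


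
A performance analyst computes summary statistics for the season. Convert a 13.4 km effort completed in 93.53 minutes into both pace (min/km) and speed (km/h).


Pace = time / distance = 93.53 min / 13.4 km = 6.9799 min/km
Speed = distance / time_in_hours = 13.4 / 1.5588 hr
Speed = 8.5962 km/h

6.9799 min/km, 8.5962 km/h


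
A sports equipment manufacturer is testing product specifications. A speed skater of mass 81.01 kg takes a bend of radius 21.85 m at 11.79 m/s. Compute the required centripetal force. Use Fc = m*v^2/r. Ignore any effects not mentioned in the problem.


Fc = m * v^2 / r
v^2 = 11.79^2 = 139.0041
Fc = 81.01 * 139.0041 / 21.85
Fc = 11260.7221 / 21.85 = 515.3649 N

515.3649 N


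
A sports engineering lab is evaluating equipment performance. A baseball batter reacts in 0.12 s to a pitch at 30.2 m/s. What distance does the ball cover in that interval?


d = v * t
d = 30.2 * 0.12
d = 3.624 m

3.624 m


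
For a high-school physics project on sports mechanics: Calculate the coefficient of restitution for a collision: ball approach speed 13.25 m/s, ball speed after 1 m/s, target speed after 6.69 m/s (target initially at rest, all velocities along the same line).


e = (v2_after - v1_after) / (v1_before - v2_before)
Numerator = 6.69 - 1 = 5.69
Denominator = 13.25 - 0 = 13.25
e = 5.69 / 13.25 = 0.4294

0.4294


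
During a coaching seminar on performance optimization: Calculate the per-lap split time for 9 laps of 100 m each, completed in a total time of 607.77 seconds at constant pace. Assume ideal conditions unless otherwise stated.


Split time = total_time / n_laps = 607.77 / 9
Split time = 67.53 s per lap

67.53 s


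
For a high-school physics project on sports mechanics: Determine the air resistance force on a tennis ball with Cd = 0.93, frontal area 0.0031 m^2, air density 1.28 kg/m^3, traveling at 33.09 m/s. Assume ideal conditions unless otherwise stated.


Fd = 0.5 * Cd * rho * A * v^2
Fd = 0.5 * 0.93 * 1.28 * 0.0031 * 33.09^2
v^2 = 1094.9481
Fd = 0.5 * 0.93 * 1.28 * 0.0031 * 1094.9481 = 2.0203 N

2.0203 N


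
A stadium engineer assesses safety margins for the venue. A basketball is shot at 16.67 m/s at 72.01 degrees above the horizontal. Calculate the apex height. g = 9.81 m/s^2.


H = (v*sin(theta))^2 / (2*g)
vy = v*sin(theta) = 16.67 * sin(72.01 deg) = 15.855 m/s
H = vy^2 / (2*g) = 251.3814 / (2*9.81)
H = 251.3814 / 19.62 = 12.8125 m

12.8125 m


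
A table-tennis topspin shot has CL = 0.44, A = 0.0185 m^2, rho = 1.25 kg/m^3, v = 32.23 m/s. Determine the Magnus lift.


FM = 0.5 * CL * rho * A * v^2
FM = 0.5 * 0.44 * 1.25 * 0.0185 * 32.23^2
v^2 = 1038.7729
FM = 0.5 * 0.44 * 1.25 * 0.0185 * 1038.7729 = 5.2848 N

5.2848 N


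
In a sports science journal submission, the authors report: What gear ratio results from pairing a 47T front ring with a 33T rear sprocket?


GR = front_teeth / rear_teeth
GR = 47 / 33
GR = 1.4242

1.4242


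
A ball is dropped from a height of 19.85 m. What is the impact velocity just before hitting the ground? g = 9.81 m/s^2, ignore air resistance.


v = sqrt(2 * g * h)
v = sqrt(2 * 9.81 * 19.85)
v = sqrt(389.457) = 19.7347 m/s

19.7347 m/s


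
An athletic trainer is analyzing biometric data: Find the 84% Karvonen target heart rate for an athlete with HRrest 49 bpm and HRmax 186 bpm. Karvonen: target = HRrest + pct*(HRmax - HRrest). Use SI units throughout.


Target = HRrest + pct*(HRmax - HRrest)
Heart rate reserve = HRmax - HRrest = 186 - 49 = 137 bpm
Fraction = 84% = 0.84
Target = 49 + 0.84 * 137
Target = 49 + 115.08 = 164.08 bpm

164.08 bpm


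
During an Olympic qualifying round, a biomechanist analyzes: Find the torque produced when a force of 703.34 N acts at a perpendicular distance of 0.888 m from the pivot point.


tau = F * d
tau = 703.34 * 0.888
tau = 624.5659 N*m

624.5659 N*m


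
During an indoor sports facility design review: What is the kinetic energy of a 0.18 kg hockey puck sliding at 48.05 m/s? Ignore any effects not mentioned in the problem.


KE = 0.5 * m * v^2
KE = 0.5 * 0.18 * 48.05^2
KE = 0.5 * 0.18 * 2308.8025 = 207.7922 J

207.7922 J


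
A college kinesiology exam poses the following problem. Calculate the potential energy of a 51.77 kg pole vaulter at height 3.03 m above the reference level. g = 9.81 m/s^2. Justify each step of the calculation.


PE = m * g * h
PE = 51.77 * 9.81 * 3.03
PE = 507.8637 * 3.03 = 1538.827 J

1538.827 J


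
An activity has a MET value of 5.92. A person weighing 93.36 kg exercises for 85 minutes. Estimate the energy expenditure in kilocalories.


kcal = MET * mass * time_hr
Convert time: 85 min = 1.4167 hr
kcal = 5.92 * 93.36 * 1.4167
kcal = 782.9792 kcal

782.9792 kcal


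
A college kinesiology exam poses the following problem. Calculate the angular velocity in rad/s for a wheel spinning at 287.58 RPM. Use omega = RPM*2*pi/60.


omega = RPM * 2 * pi / 60
omega = 287.58 * 2 * 3.14159 / 60
omega = 1806.9184 / 60 = 30.1153 rad/s

30.1153 rad/s


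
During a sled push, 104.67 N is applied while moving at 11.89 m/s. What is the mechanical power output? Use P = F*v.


P = F * v
P = 104.67 * 11.89
P = 1244.5263 W

1244.5263 W


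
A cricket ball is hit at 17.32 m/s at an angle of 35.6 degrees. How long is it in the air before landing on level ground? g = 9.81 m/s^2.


T = 2*v*sin(theta)/g
sin(theta) = sin(35.6 deg) = 0.5821
T = 2*17.32*0.5821 / 9.81
T = 20.1647 / 9.81 = 2.0555 s

2.0555 s


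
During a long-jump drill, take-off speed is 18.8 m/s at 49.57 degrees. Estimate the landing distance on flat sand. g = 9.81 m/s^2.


R = v^2 * sin(2*theta) / g
Convert angle to radians: theta = 49.57 deg = 0.8652 rad
sin(2*theta) = sin(1.7303) = 0.9873
R = 18.8^2 * 0.9873 / 9.81
R = 353.44 * 0.9873 / 9.81 = 35.5711 m

35.5711 m


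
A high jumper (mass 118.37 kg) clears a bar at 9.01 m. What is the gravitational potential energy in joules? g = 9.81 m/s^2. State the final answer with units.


PE = m * g * h
PE = 118.37 * 9.81 * 9.01
PE = 1161.2097 * 9.01 = 10462.4994 J

10462.4994 J


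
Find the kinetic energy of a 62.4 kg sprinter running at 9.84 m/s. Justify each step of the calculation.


KE = 0.5 * m * v^2
KE = 0.5 * 62.4 * 9.84^2
KE = 0.5 * 62.4 * 96.8256 = 3020.9587 J

3020.9587 J


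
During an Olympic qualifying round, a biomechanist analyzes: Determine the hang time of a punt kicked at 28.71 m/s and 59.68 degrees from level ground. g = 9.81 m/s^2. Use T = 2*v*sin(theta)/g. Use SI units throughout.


T = 2*v*sin(theta)/g
sin(theta) = sin(59.68 deg) = 0.8632
T = 2*28.71*0.8632 / 9.81
T = 49.5661 / 9.81 = 5.0526 s

5.0526 s


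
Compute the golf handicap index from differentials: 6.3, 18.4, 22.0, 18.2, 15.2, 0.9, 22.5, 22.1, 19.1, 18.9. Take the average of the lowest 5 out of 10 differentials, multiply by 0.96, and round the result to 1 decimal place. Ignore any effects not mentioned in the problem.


All differentials: 6.3, 18.4, 22.0, 18.2, 15.2, 0.9, 22.5, 22.1, 19.1, 18.9
Sorted: 0.9, 6.3, 15.2, 18.2, 18.4, 18.9, 19.1, 22.0, 22.1, 22.5
Best 5: 0.9, 6.3, 15.2, 18.2, 18.4
Average of best = 59 / 5 = 11.8
Raw index = 11.8 * 0.96 = 11.328
Handicap index = round(11.328, 1) = 11.3

11.3


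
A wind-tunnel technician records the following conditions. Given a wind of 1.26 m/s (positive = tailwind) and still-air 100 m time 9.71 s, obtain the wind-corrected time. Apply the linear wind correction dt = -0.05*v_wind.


dt = -0.05 * v_wind = -0.05 * 1.26 = -0.063 s
t_corrected = t_still + dt = 9.71 + (-0.063)
t_corrected = 9.647 s

9.647 s


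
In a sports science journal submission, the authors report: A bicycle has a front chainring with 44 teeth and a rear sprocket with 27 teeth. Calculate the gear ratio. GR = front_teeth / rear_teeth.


GR = front_teeth / rear_teeth
GR = 44 / 27
GR = 1.6296

1.6296


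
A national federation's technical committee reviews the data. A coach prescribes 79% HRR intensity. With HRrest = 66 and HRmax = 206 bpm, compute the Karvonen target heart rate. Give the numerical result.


Target = HRrest + pct*(HRmax - HRrest)
Heart rate reserve = HRmax - HRrest = 206 - 66 = 140 bpm
Fraction = 79% = 0.79
Target = 66 + 0.79 * 140
Target = 66 + 110.6 = 176.6 bpm

176.6 bpm


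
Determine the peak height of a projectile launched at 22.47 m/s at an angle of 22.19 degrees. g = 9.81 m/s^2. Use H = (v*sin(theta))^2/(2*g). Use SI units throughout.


H = (v*sin(theta))^2 / (2*g)
vy = v*sin(theta) = 22.47 * sin(22.19 deg) = 8.4865 m/s
H = vy^2 / (2*g) = 72.0199 / (2*9.81)
H = 72.0199 / 19.62 = 3.6707 m

3.6707 m


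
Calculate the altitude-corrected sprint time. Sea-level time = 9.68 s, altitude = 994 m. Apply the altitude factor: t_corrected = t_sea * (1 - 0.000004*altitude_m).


Correction factor = 1 - 0.000004 * 994 = 0.996024
t_corrected = t_sea * factor = 9.68 * 0.996024
t_corrected = 9.6415 s

9.6415 s


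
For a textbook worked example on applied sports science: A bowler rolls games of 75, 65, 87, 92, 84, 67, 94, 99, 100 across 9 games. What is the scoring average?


Average = sum / n
Sum = 763
Average = 763 / 9 = 84.7778

84.7778


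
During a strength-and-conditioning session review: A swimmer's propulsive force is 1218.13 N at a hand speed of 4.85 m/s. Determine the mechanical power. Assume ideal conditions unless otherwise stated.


P = F * v
P = 1218.13 * 4.85
P = 5907.9305 W

5907.9305 W


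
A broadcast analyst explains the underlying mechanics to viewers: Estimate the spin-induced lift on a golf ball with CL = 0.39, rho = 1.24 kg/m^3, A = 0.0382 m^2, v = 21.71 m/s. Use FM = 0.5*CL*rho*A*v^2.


FM = 0.5 * CL * rho * A * v^2
FM = 0.5 * 0.39 * 1.24 * 0.0382 * 21.71^2
v^2 = 471.3241
FM = 0.5 * 0.39 * 1.24 * 0.0382 * 471.3241 = 4.3535 N

4.3535 N


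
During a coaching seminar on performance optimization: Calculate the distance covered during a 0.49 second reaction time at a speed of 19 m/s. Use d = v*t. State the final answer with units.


d = v * t
d = 19 * 0.49
d = 9.31 m

9.31 m


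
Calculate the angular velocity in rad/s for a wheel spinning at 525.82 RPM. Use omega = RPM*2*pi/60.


omega = RPM * 2 * pi / 60
omega = 525.82 * 2 * 3.14159 / 60
omega = 3303.8245 / 60 = 55.0637 rad/s

55.0637 rad/s


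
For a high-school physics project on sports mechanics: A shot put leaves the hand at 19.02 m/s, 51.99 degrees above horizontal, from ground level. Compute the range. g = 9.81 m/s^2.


R = v^2 * sin(2*theta) / g
Convert angle to radians: theta = 51.99 deg = 0.9074 rad
sin(2*theta) = sin(1.8148) = 0.9704
R = 19.02^2 * 0.9704 / 9.81
R = 361.7604 * 0.9704 / 9.81 = 35.7844 m

35.7844 m


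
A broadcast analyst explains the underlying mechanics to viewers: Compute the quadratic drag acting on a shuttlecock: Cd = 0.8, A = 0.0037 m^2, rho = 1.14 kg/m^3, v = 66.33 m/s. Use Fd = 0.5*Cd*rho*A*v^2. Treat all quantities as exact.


Fd = 0.5 * Cd * rho * A * v^2
Fd = 0.5 * 0.8 * 1.14 * 0.0037 * 66.33^2
v^2 = 4399.6689
Fd = 0.5 * 0.8 * 1.14 * 0.0037 * 4399.6689 = 7.4231 N

7.4231 N


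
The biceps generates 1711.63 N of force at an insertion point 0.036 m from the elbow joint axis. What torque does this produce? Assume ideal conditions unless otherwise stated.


tau = F * d
tau = 1711.63 * 0.036
tau = 61.6187 N*m

61.6187 N*m


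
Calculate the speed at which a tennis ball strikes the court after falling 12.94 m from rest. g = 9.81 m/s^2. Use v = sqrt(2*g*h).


v = sqrt(2 * g * h)
v = sqrt(2 * 9.81 * 12.94)
v = sqrt(253.8828) = 15.9337 m/s

15.9337 m/s


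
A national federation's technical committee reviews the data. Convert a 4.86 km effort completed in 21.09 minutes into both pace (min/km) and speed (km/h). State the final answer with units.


Pace = time / distance = 21.09 min / 4.86 km = 4.3395 min/km
Speed = distance / time_in_hours = 4.86 / 0.3515 hr
Speed = 13.8265 km/h

4.3395 min/km, 13.8265 km/h


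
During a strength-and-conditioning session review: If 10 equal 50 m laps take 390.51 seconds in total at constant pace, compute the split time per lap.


Split time = total_time / n_laps = 390.51 / 10
Split time = 39.051 s per lap

39.051 s


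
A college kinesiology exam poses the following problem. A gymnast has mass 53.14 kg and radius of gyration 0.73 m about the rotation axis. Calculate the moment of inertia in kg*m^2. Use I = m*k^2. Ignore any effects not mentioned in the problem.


I = m * k^2
I = 53.14 * 0.73^2
I = 53.14 * 0.5329 = 28.3183 kg*m^2

28.3183 kg*m^2


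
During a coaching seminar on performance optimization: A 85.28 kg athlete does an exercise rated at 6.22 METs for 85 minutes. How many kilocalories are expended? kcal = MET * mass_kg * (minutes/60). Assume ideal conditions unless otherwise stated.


kcal = MET * mass * time_hr
Convert time: 85 min = 1.4167 hr
kcal = 6.22 * 85.28 * 1.4167
kcal = 751.4589 kcal

751.4589 kcal


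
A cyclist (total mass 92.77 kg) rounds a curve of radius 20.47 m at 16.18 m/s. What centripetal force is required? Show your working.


Fc = m * v^2 / r
v^2 = 16.18^2 = 261.7924
Fc = 92.77 * 261.7924 / 20.47
Fc = 24286.4809 / 20.47 = 1186.4426 N

1186.4426 N


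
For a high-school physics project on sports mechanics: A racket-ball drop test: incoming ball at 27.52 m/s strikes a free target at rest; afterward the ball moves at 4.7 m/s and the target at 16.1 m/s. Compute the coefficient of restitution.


e = (v2_after - v1_after) / (v1_before - v2_before)
Numerator = 16.1 - 4.7 = 11.4
Denominator = 27.52 - 0 = 27.52
e = 11.4 / 27.52 = 0.4142

0.4142


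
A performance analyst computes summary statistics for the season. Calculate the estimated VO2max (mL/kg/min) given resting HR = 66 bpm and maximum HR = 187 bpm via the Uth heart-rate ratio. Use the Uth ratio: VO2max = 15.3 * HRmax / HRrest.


VO2max = 15.3 * HRmax / HRrest
VO2max = 15.3 * 187 / 66
VO2max = 2861.1 / 66 = 43.35 mL/kg/min

43.35 mL/kg/min


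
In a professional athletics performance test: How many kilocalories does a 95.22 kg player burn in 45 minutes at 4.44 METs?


kcal = MET * mass * time_hr
Convert time: 45 min = 0.75 hr
kcal = 4.44 * 95.22 * 0.75
kcal = 317.0826 kcal

317.0826 kcal


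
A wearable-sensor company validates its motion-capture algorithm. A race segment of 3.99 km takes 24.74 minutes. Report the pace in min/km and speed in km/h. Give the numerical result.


Pace = time / distance = 24.74 min / 3.99 km = 6.2005 min/km
Speed = distance / time_in_hours = 3.99 / 0.4123 hr
Speed = 9.6766 km/h

6.2005 min/km, 9.6766 km/h


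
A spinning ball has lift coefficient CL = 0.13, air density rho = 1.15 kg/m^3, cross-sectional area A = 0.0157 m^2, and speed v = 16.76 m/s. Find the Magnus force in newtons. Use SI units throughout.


FM = 0.5 * CL * rho * A * v^2
FM = 0.5 * 0.13 * 1.15 * 0.0157 * 16.76^2
v^2 = 280.8976
FM = 0.5 * 0.13 * 1.15 * 0.0157 * 280.8976 = 0.3297 N

0.3297 N


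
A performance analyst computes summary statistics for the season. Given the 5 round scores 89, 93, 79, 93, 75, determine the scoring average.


Average = sum / n
Sum = 429
Average = 429 / 5 = 85.8

85.8


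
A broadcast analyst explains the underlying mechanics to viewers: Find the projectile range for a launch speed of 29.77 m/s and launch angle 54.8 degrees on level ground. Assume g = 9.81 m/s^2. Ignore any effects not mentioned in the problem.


R = v^2 * sin(2*theta) / g
Convert angle to radians: theta = 54.8 deg = 0.9564 rad
sin(2*theta) = sin(1.9129) = 0.9421
R = 29.77^2 * 0.9421 / 9.81
R = 886.2529 * 0.9421 / 9.81 = 85.1072 m

85.1072 m


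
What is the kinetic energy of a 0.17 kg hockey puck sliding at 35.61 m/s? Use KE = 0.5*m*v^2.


KE = 0.5 * m * v^2
KE = 0.5 * 0.17 * 35.61^2
KE = 0.5 * 0.17 * 1268.0721 = 107.7861 J

107.7861 J


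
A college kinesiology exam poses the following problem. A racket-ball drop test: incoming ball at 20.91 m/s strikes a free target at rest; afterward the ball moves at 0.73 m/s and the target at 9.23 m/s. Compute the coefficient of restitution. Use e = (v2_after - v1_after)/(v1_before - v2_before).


e = (v2_after - v1_after) / (v1_before - v2_before)
Numerator = 9.23 - 0.73 = 8.5
Denominator = 20.91 - 0 = 20.91
e = 8.5 / 20.91 = 0.4065

0.4065


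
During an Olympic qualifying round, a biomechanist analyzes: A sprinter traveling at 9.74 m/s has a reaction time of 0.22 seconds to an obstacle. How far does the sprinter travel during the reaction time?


d = v * t
d = 9.74 * 0.22
d = 2.1428 m

2.1428 m


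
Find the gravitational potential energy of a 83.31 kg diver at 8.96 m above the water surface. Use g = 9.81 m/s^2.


PE = m * g * h
PE = 83.31 * 9.81 * 8.96
PE = 817.2711 * 8.96 = 7322.7491 J

7322.7491 J


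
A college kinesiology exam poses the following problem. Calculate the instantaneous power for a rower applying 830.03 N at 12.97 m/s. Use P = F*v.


P = F * v
P = 830.03 * 12.97
P = 10765.4891 W

10765.4891 W


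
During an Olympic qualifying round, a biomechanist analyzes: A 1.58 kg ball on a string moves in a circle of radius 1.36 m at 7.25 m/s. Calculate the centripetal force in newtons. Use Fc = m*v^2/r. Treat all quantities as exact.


Fc = m * v^2 / r
v^2 = 7.25^2 = 52.5625
Fc = 1.58 * 52.5625 / 1.36
Fc = 83.0487 / 1.36 = 61.0653 N

61.0653 N


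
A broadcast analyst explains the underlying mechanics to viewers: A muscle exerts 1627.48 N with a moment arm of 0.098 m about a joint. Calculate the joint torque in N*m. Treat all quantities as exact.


tau = F * d
tau = 1627.48 * 0.098
tau = 159.493 N*m

159.493 N*m


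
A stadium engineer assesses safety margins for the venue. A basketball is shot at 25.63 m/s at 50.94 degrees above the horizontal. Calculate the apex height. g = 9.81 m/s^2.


H = (v*sin(theta))^2 / (2*g)
vy = v*sin(theta) = 25.63 * sin(50.94 deg) = 19.9013 m/s
H = vy^2 / (2*g) = 396.0637 / (2*9.81)
H = 396.0637 / 19.62 = 20.1867 m

20.1867 m


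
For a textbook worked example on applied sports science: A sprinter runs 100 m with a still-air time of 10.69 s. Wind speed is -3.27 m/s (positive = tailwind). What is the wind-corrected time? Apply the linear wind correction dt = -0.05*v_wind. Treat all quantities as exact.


dt = -0.05 * v_wind = -0.05 * -3.27 = 0.1635 s
t_corrected = t_still + dt = 10.69 + (0.1635)
t_corrected = 10.8535 s

10.8535 s


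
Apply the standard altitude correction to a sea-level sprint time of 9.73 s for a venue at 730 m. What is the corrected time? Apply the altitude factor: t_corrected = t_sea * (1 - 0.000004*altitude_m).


Correction factor = 1 - 0.000004 * 730 = 0.99708
t_corrected = t_sea * factor = 9.73 * 0.99708
t_corrected = 9.7016 s

9.7016 s


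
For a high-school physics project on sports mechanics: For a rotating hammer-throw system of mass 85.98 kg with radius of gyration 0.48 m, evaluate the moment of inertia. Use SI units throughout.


I = m * k^2
I = 85.98 * 0.48^2
I = 85.98 * 0.2304 = 19.8098 kg*m^2

19.8098 kg*m^2


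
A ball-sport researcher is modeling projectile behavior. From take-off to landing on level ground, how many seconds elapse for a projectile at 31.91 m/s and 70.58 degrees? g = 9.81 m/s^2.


T = 2*v*sin(theta)/g
sin(theta) = sin(70.58 deg) = 0.9431
T = 2*31.91*0.9431 / 9.81
T = 60.1891 / 9.81 = 6.1355 s

6.1355 s


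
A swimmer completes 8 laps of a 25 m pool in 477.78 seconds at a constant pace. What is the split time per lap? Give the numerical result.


Split time = total_time / n_laps = 477.78 / 8
Split time = 59.7225 s per lap

59.7225 s


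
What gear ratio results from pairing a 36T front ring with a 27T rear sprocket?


GR = front_teeth / rear_teeth
GR = 36 / 27
GR = 1.3333

1.3333


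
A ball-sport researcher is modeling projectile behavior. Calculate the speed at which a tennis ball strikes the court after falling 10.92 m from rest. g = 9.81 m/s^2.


v = sqrt(2 * g * h)
v = sqrt(2 * 9.81 * 10.92)
v = sqrt(214.2504) = 14.6373 m/s

14.6373 m/s


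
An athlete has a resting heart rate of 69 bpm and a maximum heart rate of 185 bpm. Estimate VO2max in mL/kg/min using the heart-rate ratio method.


VO2max = 15.3 * HRmax / HRrest
VO2max = 15.3 * 185 / 69
VO2max = 2830.5 / 69 = 41.0217 mL/kg/min

41.0217 mL/kg/min


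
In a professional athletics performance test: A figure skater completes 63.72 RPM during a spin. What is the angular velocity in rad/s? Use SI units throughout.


omega = RPM * 2 * pi / 60
omega = 63.72 * 2 * 3.14159 / 60
omega = 400.3646 / 60 = 6.6727 rad/s

6.6727 rad/s


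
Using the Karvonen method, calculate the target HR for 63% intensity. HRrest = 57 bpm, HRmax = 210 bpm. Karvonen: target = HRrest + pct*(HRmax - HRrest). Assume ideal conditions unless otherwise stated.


Target = HRrest + pct*(HRmax - HRrest)
Heart rate reserve = HRmax - HRrest = 210 - 57 = 153 bpm
Fraction = 63% = 0.63
Target = 57 + 0.63 * 153
Target = 57 + 96.39 = 153.39 bpm

153.39 bpm


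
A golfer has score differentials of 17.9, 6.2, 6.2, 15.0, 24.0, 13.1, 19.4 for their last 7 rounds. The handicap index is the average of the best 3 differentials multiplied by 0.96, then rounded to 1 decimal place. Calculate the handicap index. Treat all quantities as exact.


All differentials: 17.9, 6.2, 6.2, 15.0, 24.0, 13.1, 19.4
Sorted: 6.2, 6.2, 13.1, 15.0, 17.9, 19.4, 24.0
Best 3: 6.2, 6.2, 13.1
Average of best = 25.5 / 3 = 8.5
Raw index = 8.5 * 0.96 = 8.16
Handicap index = round(8.16, 1) = 8.2

8.2


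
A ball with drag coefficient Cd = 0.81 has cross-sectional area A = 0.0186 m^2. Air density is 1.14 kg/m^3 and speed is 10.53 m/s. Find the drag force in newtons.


Fd = 0.5 * Cd * rho * A * v^2
Fd = 0.5 * 0.81 * 1.14 * 0.0186 * 10.53^2
v^2 = 110.8809
Fd = 0.5 * 0.81 * 1.14 * 0.0186 * 110.8809 = 0.9522 N

0.9522 N


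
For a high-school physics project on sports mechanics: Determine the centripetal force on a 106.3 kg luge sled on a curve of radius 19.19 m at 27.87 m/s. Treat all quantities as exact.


Fc = m * v^2 / r
v^2 = 27.87^2 = 776.7369
Fc = 106.3 * 776.7369 / 19.19
Fc = 82567.1325 / 19.19 = 4302.6124 N

4302.6124 N


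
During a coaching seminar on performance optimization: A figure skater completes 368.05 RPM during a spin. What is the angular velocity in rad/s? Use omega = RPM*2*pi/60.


omega = RPM * 2 * pi / 60
omega = 368.05 * 2 * 3.14159 / 60
omega = 2312.5264 / 60 = 38.5421 rad/s

38.5421 rad/s


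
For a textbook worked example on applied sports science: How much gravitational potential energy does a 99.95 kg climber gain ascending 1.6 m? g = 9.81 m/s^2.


PE = m * g * h
PE = 99.95 * 9.81 * 1.6
PE = 980.5095 * 1.6 = 1568.8152 J

1568.8152 J


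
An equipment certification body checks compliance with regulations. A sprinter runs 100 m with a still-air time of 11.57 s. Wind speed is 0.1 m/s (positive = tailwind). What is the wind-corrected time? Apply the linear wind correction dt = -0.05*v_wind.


dt = -0.05 * v_wind = -0.05 * 0.1 = -0.005 s
t_corrected = t_still + dt = 11.57 + (-0.005)
t_corrected = 11.565 s

11.565 s


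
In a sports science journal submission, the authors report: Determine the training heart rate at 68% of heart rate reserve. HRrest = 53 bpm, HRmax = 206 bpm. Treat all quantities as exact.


Target = HRrest + pct*(HRmax - HRrest)
Heart rate reserve = HRmax - HRrest = 206 - 53 = 153 bpm
Fraction = 68% = 0.68
Target = 53 + 0.68 * 153
Target = 53 + 104.04 = 157.04 bpm

157.04 bpm


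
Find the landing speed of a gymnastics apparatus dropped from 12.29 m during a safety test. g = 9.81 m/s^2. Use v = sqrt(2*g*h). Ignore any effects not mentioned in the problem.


v = sqrt(2 * g * h)
v = sqrt(2 * 9.81 * 12.29)
v = sqrt(241.1298) = 15.5284 m/s

15.5284 m/s


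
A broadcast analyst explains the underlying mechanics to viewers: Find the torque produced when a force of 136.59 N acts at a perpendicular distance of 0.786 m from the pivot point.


tau = F * d
tau = 136.59 * 0.786
tau = 107.3597 N*m

107.3597 N*m


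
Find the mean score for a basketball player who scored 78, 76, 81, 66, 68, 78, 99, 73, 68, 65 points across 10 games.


Average = sum / n
Sum = 752
Average = 752 / 10 = 75.2

75.2


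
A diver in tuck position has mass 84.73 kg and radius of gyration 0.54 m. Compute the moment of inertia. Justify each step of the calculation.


I = m * k^2
I = 84.73 * 0.54^2
I = 84.73 * 0.2916 = 24.7073 kg*m^2

24.7073 kg*m^2


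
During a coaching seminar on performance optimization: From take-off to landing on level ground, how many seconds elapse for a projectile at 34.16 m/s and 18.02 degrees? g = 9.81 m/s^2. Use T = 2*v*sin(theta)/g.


T = 2*v*sin(theta)/g
sin(theta) = sin(18.02 deg) = 0.3093
T = 2*34.16*0.3093 / 9.81
T = 21.1347 / 9.81 = 2.1544 s

2.1544 s


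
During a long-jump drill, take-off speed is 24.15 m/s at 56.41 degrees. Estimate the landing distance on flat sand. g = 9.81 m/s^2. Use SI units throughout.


R = v^2 * sin(2*theta) / g
Convert angle to radians: theta = 56.41 deg = 0.9845 rad
sin(2*theta) = sin(1.9691) = 0.9217
R = 24.15^2 * 0.9217 / 9.81
R = 583.2225 * 0.9217 / 9.81 = 54.7984 m

54.7984 m
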